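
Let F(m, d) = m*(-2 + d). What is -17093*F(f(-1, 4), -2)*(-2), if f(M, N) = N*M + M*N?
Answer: 1093952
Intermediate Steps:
f(M, N) = 2*M*N (f(M, N) = M*N + M*N = 2*M*N)
-17093*F(f(-1, 4), -2)*(-2) = -17093*(2*(-1)*4)*(-2 - 2)*(-2) = -17093*(-8*(-4))*(-2) = -546976*(-2) = -17093*(-64) = 1093952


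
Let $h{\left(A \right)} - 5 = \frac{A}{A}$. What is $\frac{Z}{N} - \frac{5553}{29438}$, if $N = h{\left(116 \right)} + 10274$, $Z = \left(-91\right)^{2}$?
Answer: $\frac{93345619}{151311320} \approx 0.61691$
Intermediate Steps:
$h{\left(A \right)} = 6$ ($h{\left(A \right)} = 5 + \frac{A}{A} = 5 + 1 = 6$)
$Z = 8281$
$N = 10280$ ($N = 6 + 10274 = 10280$)
$\frac{Z}{N} - \frac{5553}{29438} = \frac{8281}{10280} - \frac{5553}{29438} = \frac{93345619}{151311320}$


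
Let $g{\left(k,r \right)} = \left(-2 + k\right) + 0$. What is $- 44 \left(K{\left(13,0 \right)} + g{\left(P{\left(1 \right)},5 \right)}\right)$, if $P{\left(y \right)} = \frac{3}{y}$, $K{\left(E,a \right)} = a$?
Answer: $-44$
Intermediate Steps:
$g{\left(k,r \right)} = -2 + k$
$- 44 \left(K{\left(13,0 \right)} + g{\left(P{\left(1 \right)},5 \right)}\right) = - 44 \left(0 - \left(2 - \frac{3}{1}\right)\right) = - 44 \left(0 + \left(-2 + 3 \cdot 1\right)\right) = - 44 \left(0 + \left(-2 + 3\right)\right) = - 44 \left(0 + 1\right) = \left(-44\right) 1 = -44$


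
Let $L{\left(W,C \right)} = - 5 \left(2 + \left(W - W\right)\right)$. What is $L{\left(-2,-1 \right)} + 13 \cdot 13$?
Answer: $159$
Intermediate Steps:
$L{\left(W,C \right)} = -10$ ($L{\left(W,C \right)} = - 5 \left(2 + 0\right) = \left(-5\right) 2 = -10$)
$L{\left(-2,-1 \right)} + 13 \cdot 13 = -10 + 13 \cdot 13 = -10 + 169 = 159$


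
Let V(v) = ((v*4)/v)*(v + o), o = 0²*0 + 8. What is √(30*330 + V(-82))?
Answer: 98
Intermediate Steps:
o = 8 (o = 0*0 + 8 = 0 + 8 = 8)
V(v) = 32 + 4*v (V(v) = ((v*4)/v)*(v + 8) = ((4*v)/v)*(8 + v) = 4*(8 + v) = 32 + 4*v)
√(30*330 + V(-82)) = √(30*330 + (32 + 4*(-82))) = √(9900 + (32 - 328)) = √(9900 - 296) = √9604 = 98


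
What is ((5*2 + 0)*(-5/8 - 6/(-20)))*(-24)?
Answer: 78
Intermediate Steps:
((5*2 + 0)*(-5/8 - 6/(-20)))*(-24) = ((10 + 0)*(-5*1/8 - 6*(-1/20)))*(-24) = (10*(-5/8 + 3/10))*(-24) = (10*(-13/40))*(-24) = -13/4*(-24) = 78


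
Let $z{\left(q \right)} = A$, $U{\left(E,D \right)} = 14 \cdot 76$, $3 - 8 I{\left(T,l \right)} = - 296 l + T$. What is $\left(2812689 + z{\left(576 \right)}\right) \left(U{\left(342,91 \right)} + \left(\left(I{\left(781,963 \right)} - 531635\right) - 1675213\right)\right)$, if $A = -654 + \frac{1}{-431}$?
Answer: $- \frac{2630315272047771}{431} \approx -6.1028 \cdot 10^{12}$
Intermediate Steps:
$I{\left(T,l \right)} = \frac{3}{8} + 37 l - \frac{T}{8}$ ($I{\left(T,l \right)} = \frac{3}{8} - \frac{- 296 l + T}{8} = \frac{3}{8} - \frac{T - 296 l}{8} = \frac{3}{8} - \left(- 37 l + \frac{T}{8}\right) = \frac{3}{8} + 37 l - \frac{T}{8}$)
$U{\left(E,D \right)} = 1064$
$A = - \frac{281875}{431}$ ($A = -654 - \frac{1}{431} = - \frac{281875}{431} \approx -654.0$)
$z{\left(q \right)} = - \frac{281875}{431}$
$\left(2812689 + z{\left(576 \right)}\right) \left(U{\left(342,91 \right)} + \left(\left(I{\left(781,963 \right)} - 531635\right) - 1675213\right)\right) = \left(2812689 - \frac{281875}{431}\right) \left(1064 + \left(\left(\left(\frac{3}{8} + 37 \cdot 963 - \frac{781}{8}\right) - 531635\right) - 1675213\right)\right) = \frac{1211987084 \left(1064 + \left(\left(\left(\frac{3}{8} + 35631 - \frac{781}{8}\right) - 531635\right) - 1675213\right)\right)}{431} = \frac{1211987084 \left(1064 + \left(\left(\frac{142135}{4} - 531635\right) - 1675213\right)\right)}{431} = \frac{1211987084 \left(1064 - \frac{8685257}{4}\right)}{431} = \frac{1211987084}{431} \left(- \frac{8681001}{4}\right) = - \frac{2630315272047771}{431}$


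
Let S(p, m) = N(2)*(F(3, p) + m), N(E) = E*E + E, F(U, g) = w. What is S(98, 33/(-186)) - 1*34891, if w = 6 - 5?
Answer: -1081468/31 ≈ -34886.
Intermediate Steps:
w = 1
F(U, g) = 1
N(E) = E + E**2 (N(E) = E**2 + E = E + E**2)
S(p, m) = 6 + 6*m (S(p, m) = (2*(1 + 2))*(1 + m) = (2*3)*(1 + m) = 6*(1 + m) = 6 + 6*m)
S(98, 33/(-186)) - 1*34891 = (6 + 6*(33/(-186))) - 1*34891 = (6 + 6*(33*(-1/186))) - 34891 = (6 + 6*(-11/62)) - 34891 = (6 - 33/31) - 34891 = 153/31 - 34891 = -1081468/31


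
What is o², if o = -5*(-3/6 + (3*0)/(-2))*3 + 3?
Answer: 441/4 ≈ 110.25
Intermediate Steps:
o = 21/2 (o = -5*(-3*⅙ + 0*(-½))*3 + 3 = -5*(-½ + 0)*3 + 3 = -5*(-½)*3 + 3 = (5/2)*3 + 3 = 15/2 + 3 = 21/2 ≈ 10.500)
o² = (21/2)² = 441/4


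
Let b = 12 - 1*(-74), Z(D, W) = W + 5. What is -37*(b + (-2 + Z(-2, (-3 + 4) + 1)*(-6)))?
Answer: -1554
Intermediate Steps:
Z(D, W) = 5 + W
b = 86 (b = 12 + 74 = 86)
-37*(b + (-2 + Z(-2, (-3 + 4) + 1)*(-6))) = -37*(86 + (-2 + (5 + ((-3 + 4) + 1))*(-6))) = -37*(86 + (-2 + (5 + (1 + 1))*(-6))) = -37*(86 + (-2 + (5 + 2)*(-6))) = -37*(86 + (-2 + 7*(-6))) = -37*(86 + (-2 - 42)) = -37*(86 - 44) = -37*42 = -1554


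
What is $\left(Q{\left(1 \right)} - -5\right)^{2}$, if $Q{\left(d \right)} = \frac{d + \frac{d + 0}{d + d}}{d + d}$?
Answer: $\frac{529}{16} \approx 33.063$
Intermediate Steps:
$Q{\left(d \right)} = \frac{\frac{1}{2} + d}{2 d}$ ($Q{\left(d \right)} = \frac{d + \frac{d}{2 d}}{2 d} = \left(d + d \frac{1}{2 d}\right) \frac{1}{2 d} = \left(d + \frac{1}{2}\right) \frac{1}{2 d} = \left(\frac{1}{2} + d\right) \frac{1}{2 d} = \frac{\frac{1}{2} + d}{2 d}$)
$\left(Q{\left(1 \right)} - -5\right)^{2} = \left(\frac{1 + 2 \cdot 1}{4 \cdot 1} - -5\right)^{2} = \left(\frac{1}{4} \cdot 1 \left(1 + 2\right) + 5\right)^{2} = \left(\frac{1}{4} \cdot 1 \cdot 3 + 5\right)^{2} = \left(\frac{3}{4} + 5\right)^{2} = \left(\frac{23}{4}\right)^{2} = \frac{529}{16}$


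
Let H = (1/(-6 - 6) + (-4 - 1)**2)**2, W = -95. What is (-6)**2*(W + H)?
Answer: 75721/4 ≈ 18930.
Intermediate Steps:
H = 89401/144 (H = (1/(-12) + (-5)**2)**2 = (-1/12 + 25)**2 = (299/12)**2 = 89401/144 ≈ 620.84)
(-6)**2*(W + H) = (-6)**2*(-95 + 89401/144) = 36*(75721/144) = 75721/4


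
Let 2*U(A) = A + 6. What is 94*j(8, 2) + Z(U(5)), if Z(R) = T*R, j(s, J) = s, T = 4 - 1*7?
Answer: 1471/2 ≈ 735.50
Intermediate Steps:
U(A) = 3 + A/2 (U(A) = (A + 6)/2 = (6 + A)/2 = 3 + A/2)
T = -3 (T = 4 - 7 = -3)
Z(R) = -3*R
94*j(8, 2) + Z(U(5)) = 94*8 - 3*(3 + (½)*5) = 752 - 3*(3 + 5/2) = 752 - 3*11/2 = 752 - 33/2 = 1471/2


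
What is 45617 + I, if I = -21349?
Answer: 24268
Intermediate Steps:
45617 + I = 45617 - 21349 = 24268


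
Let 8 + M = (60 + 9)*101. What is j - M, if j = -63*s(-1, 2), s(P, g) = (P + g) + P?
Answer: -6961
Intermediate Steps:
s(P, g) = g + 2*P
M = 6961 (M = -8 + (60 + 9)*101 = -8 + 69*101 = -8 + 6969 = 6961)
j = 0 (j = -63*(2 + 2*(-1)) = -63*(2 - 2) = -63*0 = 0)
j - M = 0 - 1*6961 = 0 - 6961 = -6961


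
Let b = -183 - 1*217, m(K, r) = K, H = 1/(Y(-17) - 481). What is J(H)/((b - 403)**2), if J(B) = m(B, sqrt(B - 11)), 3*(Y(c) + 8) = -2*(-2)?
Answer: -3/943355567 ≈ -3.1801e-9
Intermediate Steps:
Y(c) = -20/3 (Y(c) = -8 + (-2*(-2))/3 = -8 + (1/3)*4 = -8 + 4/3 = -20/3)
H = -3/1463 (H = 1/(-20/3 - 481) = 1/(-1463/3) = -3/1463 ≈ -0.0020506)
J(B) = B
b = -400 (b = -183 - 217 = -400)
J(H)/((b - 403)**2) = -3/(1463*(-400 - 403)**2) = -3/(1463*((-803)**2)) = -3/1463/644809 = -3/1463*1/644809 = -3/943355567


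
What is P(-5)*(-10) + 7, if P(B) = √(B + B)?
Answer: 7 - 10*I*√10 ≈ 7.0 - 31.623*I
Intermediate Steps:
P(B) = √2*√B (P(B) = √(2*B) = √2*√B)
P(-5)*(-10) + 7 = (√2*√(-5))*(-10) + 7 = (√2*(I*√5))*(-10) + 7 = (I*√10)*(-10) + 7 = -10*I*√10 + 7 = 7 - 10*I*√10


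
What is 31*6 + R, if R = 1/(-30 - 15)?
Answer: 8369/45 ≈ 185.98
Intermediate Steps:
R = -1/45 (R = 1/(-45) = -1/45 ≈ -0.022222)
31*6 + R = 31*6 - 1/45 = 186 - 1/45 = 8369/45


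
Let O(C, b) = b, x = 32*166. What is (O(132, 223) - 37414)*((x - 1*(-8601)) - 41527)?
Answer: 1026992274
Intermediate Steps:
x = 5312
(O(132, 223) - 37414)*((x - 1*(-8601)) - 41527) = (223 - 37414)*((5312 - 1*(-8601)) - 41527) = -37191*((5312 + 8601) - 41527) = -37191*(13913 - 41527) = -37191*(-27614) = 1026992274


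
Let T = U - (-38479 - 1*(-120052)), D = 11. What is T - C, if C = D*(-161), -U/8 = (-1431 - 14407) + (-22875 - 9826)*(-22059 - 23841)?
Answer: -12007760298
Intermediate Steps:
U = -12007680496 (U = -8*((-1431 - 14407) + (-22875 - 9826)*(-22059 - 23841)) = -8*(-15838 - 32701*(-45900)) = -8*(-15838 + 1500975900) = -8*1500960062 = -12007680496)
T = -12007762069 (T = -12007680496 - (-38479 - 1*(-120052)) = -12007680496 - (-38479 + 120052) = -12007680496 - 1*81573 = -12007680496 - 81573 = -12007762069)
C = -1771 (C = 11*(-161) = -1771)
T - C = -12007762069 - 1*(-1771) = -12007762069 + 1771 = -12007760298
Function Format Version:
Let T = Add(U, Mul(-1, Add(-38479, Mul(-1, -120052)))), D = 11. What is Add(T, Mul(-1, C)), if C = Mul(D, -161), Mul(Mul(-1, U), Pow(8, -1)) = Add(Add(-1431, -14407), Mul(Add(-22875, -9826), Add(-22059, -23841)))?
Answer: -12007760298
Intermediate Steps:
U = -12007680496 (U = Mul(-8, Add(Add(-1431, -14407), Mul(Add(-22875, -9826), Add(-22059, -23841)))) = Mul(-8, Add(-15838, Mul(-32701, -45900))) = Mul(-8, Add(-15838, 1500975900)) = Mul(-8, 1500960062) = -12007680496)
T = -12007762069 (T = Add(-12007680496, Mul(-1, Add(-38479, Mul(-1, -120052)))) = Add(-12007680496, Mul(-1, Add(-38479, 120052))) = Add(-12007680496, Mul(-1, 81573)) = Add(-12007680496, -81573) = -12007762069)
C = -1771 (C = Mul(11, -161) = -1771)
Add(T, Mul(-1, C)) = Add(-12007762069, Mul(-1, -1771)) = Add(-12007762069, 1771) = -12007760298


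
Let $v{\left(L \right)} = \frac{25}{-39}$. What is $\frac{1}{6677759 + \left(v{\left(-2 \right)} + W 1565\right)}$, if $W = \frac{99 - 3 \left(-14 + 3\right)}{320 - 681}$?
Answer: $\frac{14079}{94008103316} \approx 1.4976 \cdot 10^{-7}$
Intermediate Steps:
$v{\left(L \right)} = - \frac{25}{39}$ ($v{\left(L \right)} = 25 \left(- \frac{1}{39}\right) = - \frac{25}{39}$)
$W = - \frac{132}{361}$ ($W = \frac{99 - -33}{-361} = \left(99 + 33\right) \left(- \frac{1}{361}\right) = 132 \left(- \frac{1}{361}\right) = - \frac{132}{361} \approx -0.36565$)
$\frac{1}{6677759 + \left(v{\left(-2 \right)} + W 1565\right)} = \frac{1}{6677759 - \frac{8065645}{14079}} = \frac{1}{\frac{94008103316}{14079}} = \frac{14079}{94008103316}$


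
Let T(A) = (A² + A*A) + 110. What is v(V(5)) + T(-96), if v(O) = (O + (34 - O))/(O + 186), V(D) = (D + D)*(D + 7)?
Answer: 166879/9 ≈ 18542.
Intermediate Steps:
T(A) = 110 + 2*A² (T(A) = (A² + A²) + 110 = 2*A² + 110 = 110 + 2*A²)
V(D) = 2*D*(7 + D) (V(D) = (2*D)*(7 + D) = 2*D*(7 + D))
v(O) = 34/(186 + O)
v(V(5)) + T(-96) = 34/(186 + 2*5*(7 + 5)) + (110 + 2*(-96)²) = 34/(186 + 2*5*12) + (110 + 2*9216) = 34/(186 + 120) + (110 + 18432) = 34/306 + 18542 = 34*(1/306) + 18542 = ⅑ + 18542 = 166879/9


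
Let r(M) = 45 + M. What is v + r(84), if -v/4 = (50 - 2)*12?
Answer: -2175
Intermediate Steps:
v = -2304 (v = -4*(50 - 2)*12 = -192*12 = -4*576 = -2304)
v + r(84) = -2304 + (45 + 84) = -2304 + 129 = -2175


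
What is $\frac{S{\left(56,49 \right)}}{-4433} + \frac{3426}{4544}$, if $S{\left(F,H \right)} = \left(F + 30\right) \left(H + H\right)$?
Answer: $- \frac{11554687}{10071776} \approx -1.1472$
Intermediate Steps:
$S{\left(F,H \right)} = 2 H \left(30 + F\right)$ ($S{\left(F,H \right)} = \left(30 + F\right) 2 H = 2 H \left(30 + F\right)$)
$\frac{S{\left(56,49 \right)}}{-4433} + \frac{3426}{4544} = \frac{2 \cdot 49 \left(30 + 56\right)}{-4433} + \frac{3426}{4544} = 2 \cdot 49 \cdot 86 \left(- \frac{1}{4433}\right) + 3426 \cdot \frac{1}{4544} = 8428 \left(- \frac{1}{4433}\right) + \frac{1713}{2272} = - \frac{8428}{4433} + \frac{1713}{2272} = - \frac{11554687}{10071776}$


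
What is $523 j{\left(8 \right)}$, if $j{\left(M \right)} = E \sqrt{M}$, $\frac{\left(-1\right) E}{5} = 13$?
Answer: $- 67990 \sqrt{2} \approx -96152.0$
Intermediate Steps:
$E = -65$ ($E = \left(-5\right) 13 = -65$)
$j{\left(M \right)} = - 65 \sqrt{M}$
$523 j{\left(8 \right)} = 523 \left(- 65 \sqrt{8}\right) = 523 \left(- 65 \cdot 2 \sqrt{2}\right) = 523 \left(- 130 \sqrt{2}\right) = - 67990 \sqrt{2}$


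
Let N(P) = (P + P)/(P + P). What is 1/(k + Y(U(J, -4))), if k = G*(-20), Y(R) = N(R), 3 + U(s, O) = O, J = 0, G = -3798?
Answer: 1/75961 ≈ 1.3165e-5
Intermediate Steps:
U(s, O) = -3 + O
N(P) = 1 (N(P) = (2*P)/((2*P)) = (2*P)*(1/(2*P)) = 1)
Y(R) = 1
k = 75960 (k = -3798*(-20) = 75960)
1/(k + Y(U(J, -4))) = 1/(75960 + 1) = 1/75961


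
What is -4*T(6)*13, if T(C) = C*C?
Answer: -1872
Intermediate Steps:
T(C) = C²
-4*T(6)*13 = -4*6²*13 = -4*36*13 = -144*13 = -1872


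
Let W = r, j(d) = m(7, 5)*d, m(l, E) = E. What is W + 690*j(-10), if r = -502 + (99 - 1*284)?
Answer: -35187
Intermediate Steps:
j(d) = 5*d
r = -687 (r = -502 + (99 - 284) = -502 - 185 = -687)
W = -687
W + 690*j(-10) = -687 + 690*(5*(-10)) = -687 + 690*(-50) = -687 - 34500 = -35187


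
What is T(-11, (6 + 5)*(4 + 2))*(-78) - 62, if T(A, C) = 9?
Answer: -764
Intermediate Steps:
T(-11, (6 + 5)*(4 + 2))*(-78) - 62 = 9*(-78) - 62 = -702 - 62 = -764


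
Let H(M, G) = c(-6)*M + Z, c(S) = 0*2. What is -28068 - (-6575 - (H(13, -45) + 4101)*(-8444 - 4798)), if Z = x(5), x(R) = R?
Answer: -54393145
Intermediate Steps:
c(S) = 0
Z = 5
H(M, G) = 5 (H(M, G) = 0*M + 5 = 0 + 5 = 5)
-28068 - (-6575 - (H(13, -45) + 4101)*(-8444 - 4798)) = -28068 - (-6575 - (5 + 4101)*(-8444 - 4798)) = -28068 - (-6575 - 4106*(-13242)) = -28068 - (-6575 - 1*(-54371652)) = -28068 - (-6575 + 54371652) = -28068 - 1*54365077 = -28068 - 54365077 = -54393145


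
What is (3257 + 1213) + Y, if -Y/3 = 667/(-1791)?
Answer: 2669257/597 ≈ 4471.1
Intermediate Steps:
Y = 667/597 (Y = -2001/(-1791) = -2001*(-1)/1791 = -3*(-667/1791) = 667/597 ≈ 1.1173)
(3257 + 1213) + Y = (3257 + 1213) + 667/597 = 4470 + 667/597 = 2669257/597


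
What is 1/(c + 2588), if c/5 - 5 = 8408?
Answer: 1/44653 ≈ 2.2395e-5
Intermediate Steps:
c = 42065 (c = 25 + 5*8408 = 25 + 42040 = 42065)
1/(c + 2588) = 1/(42065 + 2588) = 1/44653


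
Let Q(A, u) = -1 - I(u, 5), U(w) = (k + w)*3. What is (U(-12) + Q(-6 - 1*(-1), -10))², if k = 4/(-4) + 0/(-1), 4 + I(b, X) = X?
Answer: 1681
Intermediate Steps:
I(b, X) = -4 + X
k = -1 (k = 4*(-¼) + 0*(-1) = -1 + 0 = -1)
U(w) = -3 + 3*w (U(w) = (-1 + w)*3 = -3 + 3*w)
Q(A, u) = -2 (Q(A, u) = -1 - (-4 + 5) = -1 - 1*1 = -1 - 1 = -2)
(U(-12) + Q(-6 - 1*(-1), -10))² = ((-3 + 3*(-12)) - 2)² = ((-3 - 36) - 2)² = (-39 - 2)² = (-41)² = 1681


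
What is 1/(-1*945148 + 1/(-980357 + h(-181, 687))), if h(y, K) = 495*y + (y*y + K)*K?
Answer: -21908824/20707081185951 ≈ -1.0580e-6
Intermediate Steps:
h(y, K) = 495*y + K*(K + y²) (h(y, K) = 495*y + (y² + K)*K = 495*y + (K + y²)*K = 495*y + K*(K + y²))
1/(-1*945148 + 1/(-980357 + h(-181, 687))) = 1/(-1*945148 + 1/(-980357 + (687² + 495*(-181) + 687*(-181)²))) = 1/(-945148 + 1/(-980357 + (471969 - 89595 + 687*32761))) = 1/(-945148 + 1/(-980357 + (471969 - 89595 + 22506807))) = 1/(-945148 + 1/(-980357 + 22889181)) = 1/(-945148 + 1/21908824) = 1/(-20707081185951/21908824) = -21908824/20707081185951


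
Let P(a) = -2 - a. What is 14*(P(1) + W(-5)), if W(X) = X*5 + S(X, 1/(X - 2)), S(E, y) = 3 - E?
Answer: -280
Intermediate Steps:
W(X) = 3 + 4*X (W(X) = X*5 + (3 - X) = 5*X + (3 - X) = 3 + 4*X)
14*(P(1) + W(-5)) = 14*((-2 - 1*1) + (3 + 4*(-5))) = 14*((-2 - 1) + (3 - 20)) = 14*(-3 - 17) = 14*(-20) = -280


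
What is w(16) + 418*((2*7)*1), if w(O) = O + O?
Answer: 5884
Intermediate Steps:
w(O) = 2*O
w(16) + 418*((2*7)*1) = 2*16 + 418*((2*7)*1) = 32 + 418*(14*1) = 32 + 418*14 = 32 + 5852 = 5884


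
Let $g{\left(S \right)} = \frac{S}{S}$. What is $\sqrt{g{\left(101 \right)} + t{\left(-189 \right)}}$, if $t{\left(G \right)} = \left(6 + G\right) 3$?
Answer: $2 i \sqrt{137} \approx 23.409 i$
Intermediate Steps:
$g{\left(S \right)} = 1$
$t{\left(G \right)} = 18 + 3 G$
$\sqrt{g{\left(101 \right)} + t{\left(-189 \right)}} = \sqrt{1 + \left(18 + 3 \left(-189\right)\right)} = \sqrt{1 + \left(18 - 567\right)} = \sqrt{1 - 549} = \sqrt{-548} = 2 i \sqrt{137}$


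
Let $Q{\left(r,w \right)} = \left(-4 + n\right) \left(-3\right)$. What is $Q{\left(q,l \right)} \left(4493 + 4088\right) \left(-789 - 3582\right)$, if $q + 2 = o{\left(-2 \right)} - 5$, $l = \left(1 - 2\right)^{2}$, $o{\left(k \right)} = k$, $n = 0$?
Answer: $-450090612$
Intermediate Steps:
$l = 1$ ($l = \left(-1\right)^{2} = 1$)
$q = -9$ ($q = -2 - 7 = -9$)
$Q{\left(r,w \right)} = 12$ ($Q{\left(r,w \right)} = \left(-4 + 0\right) \left(-3\right) = \left(-4\right) \left(-3\right) = 12$)
$Q{\left(q,l \right)} \left(4493 + 4088\right) \left(-789 - 3582\right) = 12 \left(4493 + 4088\right) \left(-789 - 3582\right) = 12 \cdot 8581 \left(-4371\right) = 12 \left(-37507551\right) = -450090612$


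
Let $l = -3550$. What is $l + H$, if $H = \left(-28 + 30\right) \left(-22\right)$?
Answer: $-3594$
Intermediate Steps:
$H = -44$ ($H = 2 \left(-22\right) = -44$)
$l + H = -3550 - 44 = -3594$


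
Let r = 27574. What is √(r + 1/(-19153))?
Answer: √10115174696613/19153 ≈ 166.05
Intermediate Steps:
√(r + 1/(-19153)) = √(27574 + 1/(-19153)) = √(27574 - 1/19153) = √(528124821/19153) = √10115174696613/19153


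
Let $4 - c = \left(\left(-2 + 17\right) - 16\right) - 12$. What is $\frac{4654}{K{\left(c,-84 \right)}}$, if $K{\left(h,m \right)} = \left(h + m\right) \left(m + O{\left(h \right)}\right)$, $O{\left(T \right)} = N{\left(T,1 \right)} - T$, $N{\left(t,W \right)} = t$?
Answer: $\frac{2327}{2814} \approx 0.82694$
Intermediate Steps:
$c = 17$ ($c = 4 - \left(\left(\left(-2 + 17\right) - 16\right) - 12\right) = 4 - \left(\left(15 - 16\right) - 12\right) = 4 - \left(-1 - 12\right) = 4 - -13 = 4 + 13 = 17$)
$O{\left(T \right)} = 0$ ($O{\left(T \right)} = T - T = 0$)
$K{\left(h,m \right)} = m \left(h + m\right)$ ($K{\left(h,m \right)} = \left(h + m\right) \left(m + 0\right) = \left(h + m\right) m = m \left(h + m\right)$)
$\frac{4654}{K{\left(c,-84 \right)}} = \frac{4654}{\left(-84\right) \left(17 - 84\right)} = \frac{4654}{\left(-84\right) \left(-67\right)} = \frac{4654}{5628} = 4654 \cdot \frac{1}{5628} = \frac{2327}{2814}$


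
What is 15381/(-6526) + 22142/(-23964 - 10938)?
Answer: -340663177/113885226 ≈ -2.9913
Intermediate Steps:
15381/(-6526) + 22142/(-23964 - 10938) = 15381*(-1/6526) + 22142/(-34902) = -15381/6526 + 22142*(-1/34902) = -15381/6526 - 11071/17451 = -340663177/113885226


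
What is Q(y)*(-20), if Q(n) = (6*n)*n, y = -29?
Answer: -100920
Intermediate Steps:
Q(n) = 6*n**2
Q(y)*(-20) = (6*(-29)**2)*(-20) = (6*841)*(-20) = 5046*(-20) = -100920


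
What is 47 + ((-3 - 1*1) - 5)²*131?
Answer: 10658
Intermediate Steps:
47 + ((-3 - 1*1) - 5)²*131 = 47 + ((-3 - 1) - 5)²*131 = 47 + (-4 - 5)²*131 = 47 + (-9)²*131 = 47 + 81*131 = 47 + 10611 = 10658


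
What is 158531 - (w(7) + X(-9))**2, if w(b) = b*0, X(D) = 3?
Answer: 158522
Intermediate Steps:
w(b) = 0
158531 - (w(7) + X(-9))**2 = 158531 - (0 + 3)**2 = 158531 - 1*3**2 = 158531 - 1*9 = 158531 - 9 = 158522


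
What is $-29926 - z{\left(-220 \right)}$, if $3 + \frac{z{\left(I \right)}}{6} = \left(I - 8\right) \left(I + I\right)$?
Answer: $-631828$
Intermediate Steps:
$z{\left(I \right)} = -18 + 12 I \left(-8 + I\right)$ ($z{\left(I \right)} = -18 + 6 \left(I - 8\right) \left(I + I\right) = -18 + 6 \left(-8 + I\right) 2 I = -18 + 6 \cdot 2 I \left(-8 + I\right) = -18 + 12 I \left(-8 + I\right)$)
$-29926 - z{\left(-220 \right)} = -29926 - \left(-18 - -21120 + 12 \left(-220\right)^{2}\right) = -29926 - \left(-18 + 21120 + 12 \cdot 48400\right) = -29926 - \left(-18 + 21120 + 580800\right) = -29926 - 601902 = -631828$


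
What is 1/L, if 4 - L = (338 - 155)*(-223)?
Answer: 1/40813 ≈ 2.4502e-5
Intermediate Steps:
L = 40813 (L = 4 - (338 - 155)*(-223) = 4 - 183*(-223) = 4 - 1*(-40809) = 4 + 40809 = 40813)
1/L = 1/40813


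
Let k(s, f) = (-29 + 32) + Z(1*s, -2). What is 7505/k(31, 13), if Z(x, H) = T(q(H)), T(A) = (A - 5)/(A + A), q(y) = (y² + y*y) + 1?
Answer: 67545/29 ≈ 2329.1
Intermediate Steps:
q(y) = 1 + 2*y² (q(y) = (y² + y²) + 1 = 2*y² + 1 = 1 + 2*y²)
T(A) = (-5 + A)/(2*A) (T(A) = (-5 + A)/((2*A)) = (-5 + A)*(1/(2*A)) = (-5 + A)/(2*A))
Z(x, H) = (-4 + 2*H²)/(2*(1 + 2*H²)) (Z(x, H) = (-5 + (1 + 2*H²))/(2*(1 + 2*H²)) = (-4 + 2*H²)/(2*(1 + 2*H²)))
k(s, f) = 29/9 (k(s, f) = (-29 + 32) + (-2 + (-2)²)/(1 + 2*(-2)²) = 3 + (-2 + 4)/(1 + 2*4) = 3 + 2/(1 + 8) = 3 + 2/9 = 29/9)
7505/k(31, 13) = 7505/(29/9) = 7505*(9/29) = 67545/29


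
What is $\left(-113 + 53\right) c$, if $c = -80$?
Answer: $4800$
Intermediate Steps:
$\left(-113 + 53\right) c = \left(-113 + 53\right) \left(-80\right) = \left(-60\right) \left(-80\right) = 4800$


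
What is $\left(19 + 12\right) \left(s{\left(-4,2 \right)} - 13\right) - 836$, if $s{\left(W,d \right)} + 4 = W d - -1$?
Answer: $-1580$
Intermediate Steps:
$s{\left(W,d \right)} = -3 + W d$ ($s{\left(W,d \right)} = -4 + \left(W d - -1\right) = -4 + \left(W d + 1\right) = -4 + \left(1 + W d\right) = -3 + W d$)
$\left(19 + 12\right) \left(s{\left(-4,2 \right)} - 13\right) - 836 = \left(19 + 12\right) \left(\left(-3 - 8\right) - 13\right) - 836 = 31 \left(\left(-3 - 8\right) - 13\right) - 836 = 31 \left(-11 - 13\right) - 836 = 31 \left(-24\right) - 836 = -744 - 836 = -1580$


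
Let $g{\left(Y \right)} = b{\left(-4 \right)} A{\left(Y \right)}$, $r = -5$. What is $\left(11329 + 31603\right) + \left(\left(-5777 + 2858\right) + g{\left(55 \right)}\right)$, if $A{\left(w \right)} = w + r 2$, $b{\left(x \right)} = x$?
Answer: $39833$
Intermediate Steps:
$A{\left(w \right)} = -10 + w$ ($A{\left(w \right)} = w - 10 = -10 + w$)
$g{\left(Y \right)} = 40 - 4 Y$ ($g{\left(Y \right)} = - 4 \left(-10 + Y\right) = 40 - 4 Y$)
$\left(11329 + 31603\right) + \left(\left(-5777 + 2858\right) + g{\left(55 \right)}\right) = \left(11329 + 31603\right) + \left(\left(-5777 + 2858\right) + \left(40 - 220\right)\right) = 42932 + \left(-2919 + \left(40 - 220\right)\right) = 42932 - 3099 = 39833$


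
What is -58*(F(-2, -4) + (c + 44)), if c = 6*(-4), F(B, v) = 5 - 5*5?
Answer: 0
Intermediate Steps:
F(B, v) = -20 (F(B, v) = 5 - 25 = -20)
c = -24
-58*(F(-2, -4) + (c + 44)) = -58*(-20 + (-24 + 44)) = -58*(-20 + 20) = -58*0 = 0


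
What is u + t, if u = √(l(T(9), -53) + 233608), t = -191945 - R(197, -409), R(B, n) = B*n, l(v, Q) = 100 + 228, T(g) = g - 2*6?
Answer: -111372 + 4*√14621 ≈ -1.1089e+5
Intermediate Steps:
T(g) = -12 + g (T(g) = g - 12 = -12 + g)
l(v, Q) = 328
t = -111372 (t = -191945 - 197*(-409) = -191945 - 1*(-80573) = -191945 + 80573 = -111372)
u = 4*√14621 (u = √(328 + 233608) = √233936 = 4*√14621 ≈ 483.67)
u + t = 4*√14621 - 111372 = -111372 + 4*√14621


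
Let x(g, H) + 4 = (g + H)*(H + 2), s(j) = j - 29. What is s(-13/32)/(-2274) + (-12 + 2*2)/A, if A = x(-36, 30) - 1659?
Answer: 2327699/134984640 ≈ 0.017244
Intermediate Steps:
s(j) = -29 + j
x(g, H) = -4 + (2 + H)*(H + g) (x(g, H) = -4 + (g + H)*(H + 2) = -4 + (H + g)*(2 + H) = -4 + (2 + H)*(H + g))
A = -1855 (A = (-4 + 30² + 2*30 + 2*(-36) + 30*(-36)) - 1659 = (-4 + 900 + 60 - 72 - 1080) - 1659 = -196 - 1659 = -1855)
s(-13/32)/(-2274) + (-12 + 2*2)/A = (-29 - 13/32)/(-2274) + (-12 + 2*2)/(-1855) = (-29 - 13*1/32)*(-1/2274) + (-12 + 4)*(-1/1855) = (-29 - 13/32)*(-1/2274) - 8*(-1/1855) = -941/32*(-1/2274) + 8/1855 = 941/72768 + 8/1855 = 2327699/134984640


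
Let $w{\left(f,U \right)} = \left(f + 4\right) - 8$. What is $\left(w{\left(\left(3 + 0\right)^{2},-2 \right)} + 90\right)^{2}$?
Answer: $9025$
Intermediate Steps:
$w{\left(f,U \right)} = -4 + f$ ($w{\left(f,U \right)} = \left(4 + f\right) - 8 = -4 + f$)
$\left(w{\left(\left(3 + 0\right)^{2},-2 \right)} + 90\right)^{2} = \left(\left(-4 + \left(3 + 0\right)^{2}\right) + 90\right)^{2} = \left(\left(-4 + 3^{2}\right) + 90\right)^{2} = \left(\left(-4 + 9\right) + 90\right)^{2} = \left(5 + 90\right)^{2} = 95^{2} = 9025$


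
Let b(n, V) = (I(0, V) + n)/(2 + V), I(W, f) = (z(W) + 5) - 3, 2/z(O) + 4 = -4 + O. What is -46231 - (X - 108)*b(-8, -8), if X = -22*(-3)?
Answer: -184749/4 ≈ -46187.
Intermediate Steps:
z(O) = 2/(-8 + O) (z(O) = 2/(-4 + (-4 + O)) = 2/(-8 + O))
I(W, f) = 2 + 2/(-8 + W) (I(W, f) = (2/(-8 + W) + 5) - 3 = (5 + 2/(-8 + W)) - 3 = 2 + 2/(-8 + W))
X = 66
b(n, V) = (7/4 + n)/(2 + V) (b(n, V) = (2*(-7 + 0)/(-8 + 0) + n)/(2 + V) = (2*(-7)/(-8) + n)/(2 + V) = (2*(-⅛)*(-7) + n)/(2 + V) = (7/4 + n)/(2 + V))
-46231 - (X - 108)*b(-8, -8) = -46231 - (66 - 108)*(7/4 - 8)/(2 - 8) = -46231 - (-42)*-25/4/(-6) = -46231 - (-42)*(-⅙*(-25/4)) = -46231 - (-42)*25/24 = -46231 - 1*(-175/4) = -46231 + 175/4 = -184749/4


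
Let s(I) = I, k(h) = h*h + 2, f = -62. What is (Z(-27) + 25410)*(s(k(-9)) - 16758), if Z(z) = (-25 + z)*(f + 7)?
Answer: -471402250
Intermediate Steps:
k(h) = 2 + h² (k(h) = h² + 2 = 2 + h²)
Z(z) = 1375 - 55*z (Z(z) = (-25 + z)*(-62 + 7) = (-25 + z)*(-55) = 1375 - 55*z)
(Z(-27) + 25410)*(s(k(-9)) - 16758) = ((1375 - 55*(-27)) + 25410)*((2 + (-9)²) - 16758) = ((1375 + 1485) + 25410)*((2 + 81) - 16758) = (2860 + 25410)*(83 - 16758) = 28270*(-16675) = -471402250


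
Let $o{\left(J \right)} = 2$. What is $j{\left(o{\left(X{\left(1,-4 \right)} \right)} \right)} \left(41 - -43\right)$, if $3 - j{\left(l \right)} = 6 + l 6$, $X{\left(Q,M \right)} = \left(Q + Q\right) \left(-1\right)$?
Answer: $-1260$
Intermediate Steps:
$X{\left(Q,M \right)} = - 2 Q$ ($X{\left(Q,M \right)} = 2 Q \left(-1\right) = - 2 Q$)
$j{\left(l \right)} = -3 - 6 l$ ($j{\left(l \right)} = 3 - \left(6 + l 6\right) = 3 - \left(6 + 6 l\right) = -3 - 6 l$)
$j{\left(o{\left(X{\left(1,-4 \right)} \right)} \right)} \left(41 - -43\right) = \left(-3 - 12\right) \left(41 - -43\right) = \left(-3 - 12\right) \left(41 + 43\right) = \left(-15\right) 84 = -1260$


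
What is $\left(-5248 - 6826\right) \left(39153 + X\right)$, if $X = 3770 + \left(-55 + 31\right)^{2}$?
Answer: $-525206926$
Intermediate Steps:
$X = 4346$ ($X = 3770 + \left(-24\right)^{2} = 3770 + 576 = 4346$)
$\left(-5248 - 6826\right) \left(39153 + X\right) = \left(-5248 - 6826\right) \left(39153 + 4346\right) = \left(-12074\right) 43499 = -525206926$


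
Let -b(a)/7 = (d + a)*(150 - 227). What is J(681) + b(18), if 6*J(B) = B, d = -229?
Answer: -227231/2 ≈ -1.1362e+5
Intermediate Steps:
J(B) = B/6
b(a) = -123431 + 539*a (b(a) = -7*(-229 + a)*(150 - 227) = -7*(-229 + a)*(-77) = -7*(17633 - 77*a) = -123431 + 539*a)
J(681) + b(18) = (1/6)*681 + (-123431 + 539*18) = 227/2 + (-123431 + 9702) = 227/2 - 113729 = -227231/2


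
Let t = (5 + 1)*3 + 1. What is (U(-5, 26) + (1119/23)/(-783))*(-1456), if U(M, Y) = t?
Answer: -165523904/6003 ≈ -27574.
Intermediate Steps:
t = 19 (t = 6*3 + 1 = 18 + 1 = 19)
U(M, Y) = 19
(U(-5, 26) + (1119/23)/(-783))*(-1456) = (19 + (1119/23)/(-783))*(-1456) = (19 + (1119*(1/23))*(-1/783))*(-1456) = (19 + (1119/23)*(-1/783))*(-1456) = (19 - 373/6003)*(-1456) = (113684/6003)*(-1456) = -165523904/6003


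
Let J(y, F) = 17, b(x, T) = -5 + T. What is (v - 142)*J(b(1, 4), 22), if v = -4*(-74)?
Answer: 2618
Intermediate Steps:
v = 296
(v - 142)*J(b(1, 4), 22) = (296 - 142)*17 = 154*17 = 2618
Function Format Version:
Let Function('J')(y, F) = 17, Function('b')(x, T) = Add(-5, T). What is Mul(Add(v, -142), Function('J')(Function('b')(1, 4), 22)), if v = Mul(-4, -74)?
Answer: 2618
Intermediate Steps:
v = 296
Mul(Add(v, -142), Function('J')(Function('b')(1, 4), 22)) = Mul(Add(296, -142), 17) = Mul(154, 17) = 2618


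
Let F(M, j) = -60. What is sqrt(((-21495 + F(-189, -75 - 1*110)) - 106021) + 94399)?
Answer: I*sqrt(33177) ≈ 182.15*I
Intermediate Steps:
sqrt(((-21495 + F(-189, -75 - 1*110)) - 106021) + 94399) = sqrt(((-21495 - 60) - 106021) + 94399) = sqrt((-21555 - 106021) + 94399) = sqrt(-127576 + 94399) = sqrt(-33177) = I*sqrt(33177)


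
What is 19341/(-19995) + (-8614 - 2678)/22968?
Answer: -18611323/12756810 ≈ -1.4589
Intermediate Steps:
19341/(-19995) + (-8614 - 2678)/22968 = 19341*(-1/19995) - 11292*1/22968 = -6447/6665 - 941/1914 = -18611323/12756810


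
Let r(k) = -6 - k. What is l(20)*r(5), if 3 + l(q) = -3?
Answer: 66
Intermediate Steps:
l(q) = -6 (l(q) = -3 - 3 = -6)
l(20)*r(5) = -6*(-6 - 1*5) = -6*(-6 - 5) = -6*(-11) = 66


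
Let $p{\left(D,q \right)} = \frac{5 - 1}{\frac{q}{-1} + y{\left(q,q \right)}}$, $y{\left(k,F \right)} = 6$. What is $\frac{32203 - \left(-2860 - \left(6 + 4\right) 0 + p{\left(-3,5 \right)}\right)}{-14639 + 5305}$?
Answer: $- \frac{35059}{9334} \approx -3.7561$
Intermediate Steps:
$p{\left(D,q \right)} = \frac{4}{6 - q}$ ($p{\left(D,q \right)} = \frac{5 - 1}{\frac{q}{-1} + 6} = \frac{4}{q \left(-1\right) + 6} = \frac{4}{- q + 6} = \frac{4}{6 - q}$)
$\frac{32203 - \left(-2860 - \left(6 + 4\right) 0 + p{\left(-3,5 \right)}\right)}{-14639 + 5305} = \frac{32203 - \left(-2860 - \frac{4}{-6 + 5} - \left(6 + 4\right) 0\right)}{-14639 + 5305} = \frac{32203 + \left(\left(10 \cdot 0 - - \frac{4}{-1}\right) + 2860\right)}{-9334} = \left(32203 + \left(\left(0 - \left(-4\right) \left(-1\right)\right) + 2860\right)\right) \left(- \frac{1}{9334}\right) = \left(32203 + \left(\left(0 - 4\right) + 2860\right)\right) \left(- \frac{1}{9334}\right) = \left(32203 + \left(-4 + 2860\right)\right) \left(- \frac{1}{9334}\right) = \left(32203 + 2856\right) \left(- \frac{1}{9334}\right) = 35059 \left(- \frac{1}{9334}\right) = - \frac{35059}{9334}$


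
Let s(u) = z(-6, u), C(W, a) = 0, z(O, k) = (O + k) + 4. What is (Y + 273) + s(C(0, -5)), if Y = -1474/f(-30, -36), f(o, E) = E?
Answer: 5615/18 ≈ 311.94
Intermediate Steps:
z(O, k) = 4 + O + k
s(u) = -2 + u (s(u) = 4 - 6 + u = -2 + u)
Y = 737/18 (Y = -1474/(-36) = -1474*(-1/36) = 737/18 ≈ 40.944)
(Y + 273) + s(C(0, -5)) = (737/18 + 273) + (-2 + 0) = 5651/18 - 2 = 5615/18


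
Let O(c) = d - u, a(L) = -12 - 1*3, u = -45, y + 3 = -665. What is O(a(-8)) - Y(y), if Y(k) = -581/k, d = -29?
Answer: 10107/668 ≈ 15.130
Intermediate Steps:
y = -668 (y = -3 - 665 = -668)
a(L) = -15 (a(L) = -12 - 3 = -15)
O(c) = 16 (O(c) = -29 - 1*(-45) = -29 + 45 = 16)
O(a(-8)) - Y(y) = 16 - (-581)/(-668) = 16 - (-581)*(-1)/668 = 16 - 1*581/668 = 16 - 581/668 = 10107/668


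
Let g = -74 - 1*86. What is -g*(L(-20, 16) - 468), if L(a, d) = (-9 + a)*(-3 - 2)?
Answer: -51680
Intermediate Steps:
L(a, d) = 45 - 5*a (L(a, d) = (-9 + a)*(-5) = 45 - 5*a)
g = -160 (g = -74 - 86 = -160)
-g*(L(-20, 16) - 468) = -(-160)*((45 - 5*(-20)) - 468) = -(-160)*((45 + 100) - 468) = -(-160)*(145 - 468) = -(-160)*(-323) = -1*51680 = -51680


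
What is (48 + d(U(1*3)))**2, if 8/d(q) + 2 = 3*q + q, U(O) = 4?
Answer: 115600/49 ≈ 2359.2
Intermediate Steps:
d(q) = 8/(-2 + 4*q) (d(q) = 8/(-2 + (3*q + q)) = 8/(-2 + 4*q))
(48 + d(U(1*3)))**2 = (48 + 4/(-1 + 2*4))**2 = (48 + 4/(-1 + 8))**2 = (48 + 4/7)**2 = (340/7)**2 = 115600/49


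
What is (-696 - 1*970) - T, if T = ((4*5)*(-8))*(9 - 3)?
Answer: -706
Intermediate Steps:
T = -960 (T = (20*(-8))*6 = -160*6 = -960)
(-696 - 1*970) - T = (-696 - 1*970) - 1*(-960) = (-696 - 970) + 960 = -1666 + 960 = -706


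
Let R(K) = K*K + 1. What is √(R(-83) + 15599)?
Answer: √22489 ≈ 149.96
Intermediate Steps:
R(K) = 1 + K² (R(K) = K² + 1 = 1 + K²)
√(R(-83) + 15599) = √((1 + (-83)²) + 15599) = √((1 + 6889) + 15599) = √(6890 + 15599) = √22489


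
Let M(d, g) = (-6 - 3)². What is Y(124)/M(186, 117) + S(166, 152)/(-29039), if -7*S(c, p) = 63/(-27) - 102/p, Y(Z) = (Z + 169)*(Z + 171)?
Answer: 1335312514885/1251348588 ≈ 1067.1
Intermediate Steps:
M(d, g) = 81 (M(d, g) = (-9)² = 81)
Y(Z) = (169 + Z)*(171 + Z)
S(c, p) = ⅓ + 102/(7*p) (S(c, p) = -(63/(-27) - 102/p)/7 = -(63*(-1/27) - 102/p)/7 = -(-7/3 - 102/p)/7 = ⅓ + 102/(7*p))
Y(124)/M(186, 117) + S(166, 152)/(-29039) = (28899 + 124² + 340*124)/81 + ((1/21)*(306 + 7*152)/152)/(-29039) = (28899 + 15376 + 42160)*(1/81) + ((1/21)*(1/152)*(306 + 1064))*(-1/29039) = 86435*(1/81) + ((1/21)*(1/152)*1370)*(-1/29039) = 86435/81 + (685/1596)*(-1/29039) = 86435/81 - 685/46346244 = 1335312514885/1251348588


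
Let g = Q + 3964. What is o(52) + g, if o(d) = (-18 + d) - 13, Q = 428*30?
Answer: 16825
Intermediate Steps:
Q = 12840
o(d) = -31 + d
g = 16804 (g = 12840 + 3964 = 16804)
o(52) + g = (-31 + 52) + 16804 = 21 + 16804 = 16825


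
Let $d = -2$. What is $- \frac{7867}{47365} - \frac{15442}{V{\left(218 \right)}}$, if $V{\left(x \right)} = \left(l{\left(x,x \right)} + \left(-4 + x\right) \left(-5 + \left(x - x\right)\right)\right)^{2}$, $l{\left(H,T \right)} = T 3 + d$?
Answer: $- \frac{1052982019}{4137901130} \approx -0.25447$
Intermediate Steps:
$l{\left(H,T \right)} = -2 + 3 T$ ($l{\left(H,T \right)} = T 3 - 2 = 3 T - 2 = -2 + 3 T$)
$V{\left(x \right)} = \left(18 - 2 x\right)^{2}$ ($V{\left(x \right)} = \left(\left(-2 + 3 x\right) + \left(-4 + x\right) \left(-5 + \left(x - x\right)\right)\right)^{2} = \left(\left(-2 + 3 x\right) + \left(-4 + x\right) \left(-5 + 0\right)\right)^{2} = \left(\left(-2 + 3 x\right) + \left(-4 + x\right) \left(-5\right)\right)^{2} = \left(\left(-2 + 3 x\right) - \left(-20 + 5 x\right)\right)^{2} = \left(18 - 2 x\right)^{2}$)
$- \frac{7867}{47365} - \frac{15442}{V{\left(218 \right)}} = - \frac{7867}{47365} - \frac{15442}{4 \left(9 - 218\right)^{2}} = \left(-7867\right) \frac{1}{47365} - \frac{15442}{4 \left(9 - 218\right)^{2}} = - \frac{7867}{47365} - \frac{15442}{4 \left(-209\right)^{2}} = - \frac{7867}{47365} - \frac{15442}{4 \cdot 43681} = - \frac{7867}{47365} - \frac{15442}{174724} = - \frac{7867}{47365} - \frac{7721}{87362} = - \frac{1052982019}{4137901130}$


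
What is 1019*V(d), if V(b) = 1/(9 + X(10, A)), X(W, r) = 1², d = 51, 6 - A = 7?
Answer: 1019/10 ≈ 101.90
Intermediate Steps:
A = -1 (A = 6 - 1*7 = 6 - 7 = -1)
X(W, r) = 1
V(b) = ⅒ (V(b) = 1/(9 + 1) = 1/10 = ⅒)
1019*V(d) = 1019*(⅒) = 1019/10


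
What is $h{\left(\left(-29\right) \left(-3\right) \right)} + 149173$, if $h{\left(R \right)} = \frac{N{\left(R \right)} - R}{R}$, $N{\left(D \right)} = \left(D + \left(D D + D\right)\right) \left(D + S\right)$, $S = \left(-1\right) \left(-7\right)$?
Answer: $157538$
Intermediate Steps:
$S = 7$
$N{\left(D \right)} = \left(7 + D\right) \left(D^{2} + 2 D\right)$ ($N{\left(D \right)} = \left(D + \left(D D + D\right)\right) \left(D + 7\right) = \left(D + \left(D^{2} + D\right)\right) \left(7 + D\right) = \left(D + \left(D + D^{2}\right)\right) \left(7 + D\right) = \left(D^{2} + 2 D\right) \left(7 + D\right) = \left(7 + D\right) \left(D^{2} + 2 D\right)$)
$h{\left(R \right)} = \frac{- R + R \left(14 + R^{2} + 9 R\right)}{R}$ ($h{\left(R \right)} = \frac{R \left(14 + R^{2} + 9 R\right) - R}{R} = \frac{- R + R \left(14 + R^{2} + 9 R\right)}{R}$)
$h{\left(\left(-29\right) \left(-3\right) \right)} + 149173 = \left(13 + \left(\left(-29\right) \left(-3\right)\right)^{2} + 9 \left(\left(-29\right) \left(-3\right)\right)\right) + 149173 = \left(13 + 87^{2} + 9 \cdot 87\right) + 149173 = \left(13 + 7569 + 783\right) + 149173 = 8365 + 149173 = 157538$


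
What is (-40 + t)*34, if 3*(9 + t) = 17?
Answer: -4420/3 ≈ -1473.3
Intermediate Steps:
t = -10/3 (t = -9 + (⅓)*17 = -9 + 17/3 = -10/3 ≈ -3.3333)
(-40 + t)*34 = (-40 - 10/3)*34 = -130/3*34 = -4420/3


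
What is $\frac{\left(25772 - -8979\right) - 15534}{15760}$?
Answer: $\frac{19217}{15760} \approx 1.2194$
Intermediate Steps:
$\frac{\left(25772 - -8979\right) - 15534}{15760} = \left(\left(25772 + \left(-4480 + 13459\right)\right) - 15534\right) \frac{1}{15760} = \left(\left(25772 + 8979\right) - 15534\right) \frac{1}{15760} = \left(34751 - 15534\right) \frac{1}{15760} = 19217 \cdot \frac{1}{15760} = \frac{19217}{15760}$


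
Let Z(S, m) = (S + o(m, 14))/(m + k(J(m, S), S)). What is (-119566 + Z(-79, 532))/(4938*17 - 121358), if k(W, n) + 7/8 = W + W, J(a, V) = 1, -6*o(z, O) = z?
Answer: 764925497/239343270 ≈ 3.1959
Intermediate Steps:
o(z, O) = -z/6
k(W, n) = -7/8 + 2*W (k(W, n) = -7/8 + (W + W) = -7/8 + 2*W)
Z(S, m) = (S - m/6)/(9/8 + m) (Z(S, m) = (S - m/6)/(m + (-7/8 + 2*1)) = (S - m/6)/(m + (-7/8 + 2)) = (S - m/6)/(m + 9/8) = (S - m/6)/(9/8 + m))
(-119566 + Z(-79, 532))/(4938*17 - 121358) = (-119566 + 4*(-1*532 + 6*(-79))/(3*(9 + 8*532)))/(4938*17 - 121358) = (-119566 + 4*(-532 - 474)/(3*(9 + 4256)))/(83946 - 121358) = (-119566 + (4/3)*(-1006)/4265)/(-37412) = (-119566 + (4/3)*(1/4265)*(-1006))*(-1/37412) = (-119566 - 4024/12795)*(-1/37412) = -1529850994/12795*(-1/37412) = 764925497/239343270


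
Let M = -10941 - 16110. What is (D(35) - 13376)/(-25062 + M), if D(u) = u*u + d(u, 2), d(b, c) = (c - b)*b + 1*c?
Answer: 13304/52113 ≈ 0.25529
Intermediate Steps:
M = -27051
d(b, c) = c + b*(c - b) (d(b, c) = b*(c - b) + c = c + b*(c - b))
D(u) = 2 + 2*u (D(u) = u*u + (2 - u² + u*2) = u² + (2 - u² + 2*u) = 2 + 2*u)
(D(35) - 13376)/(-25062 + M) = ((2 + 2*35) - 13376)/(-25062 - 27051) = ((2 + 70) - 13376)/(-52113) = (72 - 13376)*(-1/52113) = -13304*(-1/52113) = 13304/52113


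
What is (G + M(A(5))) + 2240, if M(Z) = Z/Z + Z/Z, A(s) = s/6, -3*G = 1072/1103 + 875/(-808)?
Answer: 1998157191/891224 ≈ 2242.0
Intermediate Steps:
G = 32983/891224 (G = -(1072/1103 + 875/(-808))/3 = -(1072*(1/1103) + 875*(-1/808))/3 = -(1072/1103 - 875/808)/3 = -1/3*(-98949/891224) = 32983/891224 ≈ 0.037009)
A(s) = s/6 (A(s) = s*(1/6) = s/6)
M(Z) = 2 (M(Z) = 1 + 1 = 2)
(G + M(A(5))) + 2240 = (32983/891224 + 2) + 2240 = 1815431/891224 + 2240 = 1998157191/891224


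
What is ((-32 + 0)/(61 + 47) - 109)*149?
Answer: -439699/27 ≈ -16285.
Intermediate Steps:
((-32 + 0)/(61 + 47) - 109)*149 = (-32/108 - 109)*149 = (-32*1/108 - 109)*149 = (-8/27 - 109)*149 = -2951/27*149 = -439699/27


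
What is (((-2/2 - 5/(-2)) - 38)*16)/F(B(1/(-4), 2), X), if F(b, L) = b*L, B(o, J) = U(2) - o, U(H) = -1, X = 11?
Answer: 2336/33 ≈ 70.788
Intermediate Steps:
B(o, J) = -1 - o
F(b, L) = L*b
(((-2/2 - 5/(-2)) - 38)*16)/F(B(1/(-4), 2), X) = (((-2/2 - 5/(-2)) - 38)*16)/((11*(-1 - 1/(-4)))) = (((-2*½ - 5*(-½)) - 38)*16)/((11*(-1 - 1*(-¼)))) = (((-1 + 5/2) - 38)*16)/((11*(-1 + ¼))) = ((3/2 - 38)*16)/((11*(-¾))) = (-73/2*16)/(-33/4) = -584*(-4/33) = 2336/33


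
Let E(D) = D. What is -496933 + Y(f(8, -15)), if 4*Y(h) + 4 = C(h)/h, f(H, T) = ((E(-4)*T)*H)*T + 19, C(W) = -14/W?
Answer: -51250553621555/103133522 ≈ -4.9693e+5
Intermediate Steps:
f(H, T) = 19 - 4*H*T**2 (f(H, T) = ((-4*T)*H)*T + 19 = (-4*H*T)*T + 19 = -4*H*T**2 + 19 = 19 - 4*H*T**2)
Y(h) = -1 - 7/(2*h**2) (Y(h) = -1 + ((-14/h)/h)/4 = -1 + (-14/h**2)/4 = -1 - 7/(2*h**2))
-496933 + Y(f(8, -15)) = -496933 + (-1 - 7/(2*(19 - 4*8*(-15)**2)**2)) = -496933 + (-1 - 7/(2*(19 - 4*8*225)**2)) = -496933 + (-1 - 7/(2*(19 - 7200)**2)) = -496933 + (-1 - 7/2/(-7181)**2) = -496933 + (-1 - 7/2*1/51566761) = -496933 + (-1 - 7/103133522) = -496933 - 103133529/103133522 = -51250553621555/103133522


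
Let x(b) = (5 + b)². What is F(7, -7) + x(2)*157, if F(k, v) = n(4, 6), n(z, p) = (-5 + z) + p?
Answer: 7698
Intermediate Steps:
n(z, p) = -5 + p + z
F(k, v) = 5 (F(k, v) = -5 + 6 + 4 = 5)
F(7, -7) + x(2)*157 = 5 + (5 + 2)²*157 = 5 + 7²*157 = 5 + 49*157 = 5 + 7693 = 7698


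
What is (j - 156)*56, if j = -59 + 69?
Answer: -8176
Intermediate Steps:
j = 10
(j - 156)*56 = (10 - 156)*56 = -146*56 = -8176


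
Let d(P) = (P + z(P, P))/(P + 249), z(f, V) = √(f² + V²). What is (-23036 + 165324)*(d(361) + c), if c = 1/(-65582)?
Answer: 842149029424/10001255 + 25682984*√2/305 ≈ 2.0329e+5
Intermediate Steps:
c = -1/65582 ≈ -1.5248e-5
z(f, V) = √(V² + f²)
d(P) = (P + √2*√(P²))/(249 + P) (d(P) = (P + √(P² + P²))/(P + 249) = (P + √(2*P²))/(249 + P) = (P + √2*√(P²))/(249 + P))
(-23036 + 165324)*(d(361) + c) = (-23036 + 165324)*((361 + √2*√(361²))/(249 + 361) - 1/65582) = 142288*((361 + √2*√130321)/610 - 1/65582) = 142288*((361 + √2*361)/610 - 1/65582) = 142288*((361 + 361*√2)/610 - 1/65582) = 142288*((361/610 + 361*√2/610) - 1/65582) = 142288*(5918623/10001255 + 361*√2/610) = 842149029424/10001255 + 25682984*√2/305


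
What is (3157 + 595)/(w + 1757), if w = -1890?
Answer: -536/19 ≈ -28.211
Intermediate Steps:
(3157 + 595)/(w + 1757) = (3157 + 595)/(-1890 + 1757) = 3752/(-133) = 3752*(-1/133) = -536/19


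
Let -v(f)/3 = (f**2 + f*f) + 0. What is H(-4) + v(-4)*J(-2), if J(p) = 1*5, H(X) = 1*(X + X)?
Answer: -488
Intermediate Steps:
H(X) = 2*X (H(X) = 1*(2*X) = 2*X)
J(p) = 5
v(f) = -6*f**2 (v(f) = -3*((f**2 + f*f) + 0) = -3*((f**2 + f**2) + 0) = -3*(2*f**2 + 0) = -6*f**2)
H(-4) + v(-4)*J(-2) = 2*(-4) - 6*(-4)**2*5 = -8 - 6*16*5 = -8 - 96*5 = -8 - 480 = -488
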